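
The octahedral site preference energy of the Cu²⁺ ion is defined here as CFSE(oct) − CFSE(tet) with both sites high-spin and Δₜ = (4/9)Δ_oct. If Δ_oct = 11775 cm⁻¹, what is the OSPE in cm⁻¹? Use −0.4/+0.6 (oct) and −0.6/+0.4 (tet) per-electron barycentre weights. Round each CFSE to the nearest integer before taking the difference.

Cu²⁺: group 11, so d-count = 11 − 2 = 9.
Octahedral (high-spin): t2g^6 e_g^3, CFSE = 6(−0.4) + 3(+0.6) = -0.6Δ_oct = -0.6 × 11775 = -7065 cm⁻¹.
In a tetrahedral site the filling is e^4 t2^5: CFSE(tet) = -0.4Δₜ = -0.4 × (4/9)(11775) = -2093 cm⁻¹.
OSPE = -7065 − (-2093) = -4972 cm⁻¹.

-4972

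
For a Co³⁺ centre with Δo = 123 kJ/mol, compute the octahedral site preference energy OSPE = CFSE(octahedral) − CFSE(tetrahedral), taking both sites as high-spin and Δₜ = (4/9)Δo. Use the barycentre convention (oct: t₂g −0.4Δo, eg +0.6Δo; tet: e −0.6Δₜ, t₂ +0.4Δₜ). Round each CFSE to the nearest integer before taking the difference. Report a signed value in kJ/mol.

-16

Group 9 minus oxidation state +3 gives a d⁶ configuration for Co³⁺.
In an octahedral site d⁶ (HS) is t₂g⁴ eg², giving CFSE(oct) = -0.4Δo = -49 kJ/mol.
In a tetrahedral site the filling is e³ t₂³: CFSE(tet) = -0.6Δₜ = -0.6 × (4/9)(123) = -33 kJ/mol.
OSPE = CFSE(oct) − CFSE(tet) = -49 − (-33) = -16 kJ/mol.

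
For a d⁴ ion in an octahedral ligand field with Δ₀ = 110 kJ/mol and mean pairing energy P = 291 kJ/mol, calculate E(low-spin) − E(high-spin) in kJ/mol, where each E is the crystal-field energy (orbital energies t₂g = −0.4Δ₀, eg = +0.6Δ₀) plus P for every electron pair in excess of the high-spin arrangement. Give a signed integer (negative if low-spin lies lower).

181

In the high-spin limit (t₂g³ eg¹) the orbital term is -0.6Δ₀ = -66 kJ/mol, with no excess pairing.
Low-spin t₂g⁴ eg⁰ gives -1.6Δ₀ = -176 kJ/mol, but forming 1 extra pair costs 1P = 291 kJ/mol, so E(LS) = -176 + 291 = 115 kJ/mol.
The difference is 115 − (-66) = 181 kJ/mol, so high-spin lies lower.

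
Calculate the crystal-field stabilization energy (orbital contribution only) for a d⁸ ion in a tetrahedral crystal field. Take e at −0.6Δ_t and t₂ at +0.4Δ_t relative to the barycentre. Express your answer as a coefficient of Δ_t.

Tetrahedral fields are weak (Δₜ ≈ 4/9 Δₒ), so electrons fill high-spin.
Configuration: e⁴ t₂⁴.
CFSE = 4(-0.6Δ_t) + 4(0.4Δ_t) = -2.4Δ_t + 1.6Δ_t = -0.8Δ_t.

-0.8 Δ_t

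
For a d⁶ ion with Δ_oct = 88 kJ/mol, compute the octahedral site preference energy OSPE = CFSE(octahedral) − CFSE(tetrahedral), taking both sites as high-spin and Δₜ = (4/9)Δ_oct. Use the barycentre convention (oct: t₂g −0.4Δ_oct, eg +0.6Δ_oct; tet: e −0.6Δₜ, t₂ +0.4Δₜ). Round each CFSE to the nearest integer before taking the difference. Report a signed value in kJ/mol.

-12

In an octahedral site d⁶ (HS) is t₂g⁴ eg², giving CFSE(oct) = -0.4Δ_oct = -35 kJ/mol.
In a tetrahedral site the filling is e³ t₂³: CFSE(tet) = -0.6Δₜ = -0.6 × (4/9)(88) = -23 kJ/mol.
OSPE = CFSE(oct) − CFSE(tet) = -35 − (-23) = -12 kJ/mol.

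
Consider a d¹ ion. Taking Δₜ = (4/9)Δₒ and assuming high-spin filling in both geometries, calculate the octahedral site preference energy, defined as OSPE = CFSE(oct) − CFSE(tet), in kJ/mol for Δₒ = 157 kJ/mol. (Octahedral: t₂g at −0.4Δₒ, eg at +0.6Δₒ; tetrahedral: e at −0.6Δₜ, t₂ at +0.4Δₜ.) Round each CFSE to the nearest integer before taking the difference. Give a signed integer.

Octahedral (high-spin): t2g^1 e_g^0, CFSE = 1(−0.4) + 0(+0.6) = -0.4Δₒ = -0.4 × 157 = -63 kJ/mol.
Tetrahedral e^1 t2^0 gives -0.6Δₜ = -0.6 × (4/9) × 157 = -42 kJ/mol.
Subtracting, OSPE = -63 − (-42) = -21 kJ/mol.

-21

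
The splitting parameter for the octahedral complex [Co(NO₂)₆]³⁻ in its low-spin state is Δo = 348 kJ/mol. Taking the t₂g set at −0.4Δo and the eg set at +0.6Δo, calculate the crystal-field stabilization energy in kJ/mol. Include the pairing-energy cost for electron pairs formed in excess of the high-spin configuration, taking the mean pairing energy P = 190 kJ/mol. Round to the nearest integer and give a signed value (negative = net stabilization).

Each NO₂⁻ contributes -1; 6 × (-1) = -6. With overall charge -3, Co is in the +3 oxidation state.
Co³⁺: group 9, so d-count = 9 − 3 = 6.
The d⁶ electrons fill as t₂g⁶ eg⁰.
CFSE(orbital) = 6×(-0.4Δo) + 0×(0.6Δo) = -2.4Δo; with Δo = 348 kJ/mol that is -835 kJ/mol.
Relative to high-spin t₂g⁴ eg² (1 paired), the low-spin configuration has 2 additional pairs, contributing +2 × 190 = +380 kJ/mol.
Overall CFSE = -835 + 380 = -455 kJ/mol.

-455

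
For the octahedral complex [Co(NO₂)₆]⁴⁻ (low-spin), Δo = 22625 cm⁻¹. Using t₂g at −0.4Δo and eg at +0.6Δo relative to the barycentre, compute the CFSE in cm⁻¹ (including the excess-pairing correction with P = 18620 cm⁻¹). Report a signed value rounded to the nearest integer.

Each NO₂⁻ contributes -1; 6 × (-1) = -6. With overall charge -4, Co is in the +2 oxidation state.
Co is in group 9, so Co²⁺ is d⁷ (9 − 2 = 7).
The d⁷ electrons fill as t₂g⁶ eg¹.
Orbital CFSE = 6(-0.4) + 1(0.6) = -1.8Δo = -1.8 × 22625 = -40725 cm⁻¹.
Relative to high-spin t₂g⁵ eg² (2 paired), the low-spin configuration has 1 additional pair, contributing +1 × 18620 = +18620 cm⁻¹.
Net CFSE = -40725 + 18620 = -22105 cm⁻¹.

-22105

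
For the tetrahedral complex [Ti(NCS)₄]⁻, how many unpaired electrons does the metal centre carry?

Each NCS⁻ contributes -1; 4 × (-1) = -4. With overall charge -1, Ti is in the +3 oxidation state.
Ti sits in group 4; removing 3 electrons leaves Ti³⁺ with 4 − 3 = 1 d electrons.
Tetrahedral splitting is small, so the complex is high-spin.
Configuration: e^1 t2^0, giving 1 unpaired electron.

1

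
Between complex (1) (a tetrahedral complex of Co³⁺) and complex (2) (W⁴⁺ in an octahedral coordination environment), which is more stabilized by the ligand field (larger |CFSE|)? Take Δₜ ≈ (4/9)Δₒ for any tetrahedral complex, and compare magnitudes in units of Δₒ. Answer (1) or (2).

(1): Group 9 minus oxidation state +3 gives a d⁶ configuration for Co³⁺; Tetrahedral fields are weak (Δₜ ≈ 4/9 Δₒ), so electrons fill high-spin; e³ t₂³, CFSE = -0.6Δₜ ≈ -0.27Δₒ.
(2): W sits in group 6; removing 4 electrons leaves W⁴⁺ with 6 − 4 = 2 d electrons; t₂g² eg⁰, CFSE = -0.8Δₒ.
So (2) has the larger |CFSE|.

(2)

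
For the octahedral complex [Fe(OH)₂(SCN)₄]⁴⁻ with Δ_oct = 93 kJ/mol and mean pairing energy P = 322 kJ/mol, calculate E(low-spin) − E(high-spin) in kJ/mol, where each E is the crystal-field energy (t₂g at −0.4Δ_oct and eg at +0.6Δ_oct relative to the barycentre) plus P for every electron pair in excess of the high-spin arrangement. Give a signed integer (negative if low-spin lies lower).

Ligand charges: 2×(-1) from OH⁻ and 4×(-1) from SCN⁻ sum to -6; with overall charge -4, Fe is +2.
Group 8 minus oxidation state +2 gives a d⁶ configuration for Fe²⁺.
In the high-spin limit (t₂g⁴ eg²) the orbital term is -0.4Δ_oct = -37 kJ/mol, with no excess pairing.
Low-spin t₂g⁶ eg⁰ gives -2.4Δ_oct = -223 kJ/mol, but forming 2 extra pairs costs 2P = 644 kJ/mol, so E(LS) = -223 + 644 = 421 kJ/mol.
Thus E(LS) − E(HS) = 458 kJ/mol.

458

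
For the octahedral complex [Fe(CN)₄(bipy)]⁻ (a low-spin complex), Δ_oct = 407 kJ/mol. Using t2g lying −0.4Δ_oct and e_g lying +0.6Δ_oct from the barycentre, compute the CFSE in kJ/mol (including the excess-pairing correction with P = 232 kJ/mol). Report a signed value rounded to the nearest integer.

-350

Ligand charges: 4×(-1) from CN⁻ and 1×(+0) from bipy sum to -4; with overall charge -1, Fe is +3.
Fe sits in group 8; removing 3 electrons leaves Fe³⁺ with 8 − 3 = 5 d electrons.
Electron filling gives t2g^5 e_g^0.
The orbital stabilization is -2.0Δ_oct = -2.0 × 407 = -814 kJ/mol.
Pairing penalty: 2 pairs vs 0 in the high-spin reference → 2 extra × P = 464 kJ/mol.
Overall CFSE = -814 + 464 = -350 kJ/mol.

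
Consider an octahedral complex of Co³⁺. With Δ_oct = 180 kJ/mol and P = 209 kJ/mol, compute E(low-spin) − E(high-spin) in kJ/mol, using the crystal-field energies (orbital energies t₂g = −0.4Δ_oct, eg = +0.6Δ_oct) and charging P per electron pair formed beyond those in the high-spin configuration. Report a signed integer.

Co is in group 9, so Co³⁺ is d⁶ (9 − 3 = 6).
High-spin d⁶ fills as t₂g⁴ eg² with CFSE 4(−0.4) + 2(+0.6) = -0.4Δ_oct = -72 kJ/mol.
For low-spin the configuration is t₂g⁶ eg⁰: orbital energy -2.4 × 180 = -432 kJ/mol, and 2 additional pairs relative to high-spin add 418 kJ/mol, giving -14 kJ/mol.
The difference is -14 − (-72) = 58 kJ/mol, so high-spin lies lower.

58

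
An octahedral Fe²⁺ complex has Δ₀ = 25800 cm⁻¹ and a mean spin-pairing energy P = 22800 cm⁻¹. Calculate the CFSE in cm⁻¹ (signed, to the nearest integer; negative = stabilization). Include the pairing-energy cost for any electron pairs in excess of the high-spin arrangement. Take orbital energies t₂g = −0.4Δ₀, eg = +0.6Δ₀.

-16320

Group 8 minus oxidation state +2 gives a d⁶ configuration for Fe²⁺.
Δ₀ > P, so pairing is preferred: the ground state is low-spin.
That gives t₂g⁶ eg⁰.
Orbital CFSE = -2.4Δ₀ = -2.4 × 25800 = -61920 cm⁻¹.
Excess pairs vs high-spin: 3 − 1 = 2; pairing cost = +45600 cm⁻¹.
Net CFSE = -61920 + 45600 = -16320 cm⁻¹.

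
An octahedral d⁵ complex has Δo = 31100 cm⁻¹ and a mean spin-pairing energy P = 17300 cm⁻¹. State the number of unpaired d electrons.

With Δo > P the complex is low-spin.
Filling d⁵ accordingly: t2g^5 e_g^0.
Unpaired electrons: 1.

1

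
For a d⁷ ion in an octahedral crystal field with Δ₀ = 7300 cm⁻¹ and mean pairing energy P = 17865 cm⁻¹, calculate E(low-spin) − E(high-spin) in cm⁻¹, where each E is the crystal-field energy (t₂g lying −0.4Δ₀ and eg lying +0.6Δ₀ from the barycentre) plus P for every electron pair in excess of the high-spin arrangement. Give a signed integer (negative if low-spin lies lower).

10565

High-spin d⁷ fills as t₂g⁵ eg² with CFSE 5(−0.4) + 2(+0.6) = -0.8Δ₀ = -5840 cm⁻¹.
Low-spin t₂g⁶ eg¹ gives -1.8Δ₀ = -13140 cm⁻¹, but forming 1 extra pair costs 1P = 17865 cm⁻¹, so E(LS) = -13140 + 17865 = 4725 cm⁻¹.
E(LS) − E(HS) = 4725 − (-5840) = 10565 cm⁻¹.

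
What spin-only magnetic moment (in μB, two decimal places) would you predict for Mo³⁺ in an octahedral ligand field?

Mo sits in group 6; removing 3 electrons leaves Mo³⁺ with 6 − 3 = 3 d electrons.
Configuration: t₂g³ eg⁰ → 3 unpaired electrons.
μ(spin-only) = √[3(3+2)] = √15 ≈ 3.87 μB.

3.87 μB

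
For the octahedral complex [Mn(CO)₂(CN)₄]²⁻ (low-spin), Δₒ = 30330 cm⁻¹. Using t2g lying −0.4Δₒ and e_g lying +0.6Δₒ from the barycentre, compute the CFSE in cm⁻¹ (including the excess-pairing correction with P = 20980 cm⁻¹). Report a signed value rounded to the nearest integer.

Ligand charges: 2×(+0) from CO and 4×(-1) from CN⁻ sum to -4; with overall charge -2, Mn is +2.
Mn is in group 7, so Mn²⁺ is d⁵ (7 − 2 = 5).
The d⁵ electrons fill as t2g^5 e_g^0.
Orbital CFSE = 5(-0.4) + 0(0.6) = -2.0Δₒ = -2.0 × 30330 = -60660 cm⁻¹.
Pairing penalty: 2 pairs vs 0 in the high-spin reference → 2 extra × P = 41960 cm⁻¹.
Overall CFSE = -60660 + 41960 = -18700 cm⁻¹.

-18700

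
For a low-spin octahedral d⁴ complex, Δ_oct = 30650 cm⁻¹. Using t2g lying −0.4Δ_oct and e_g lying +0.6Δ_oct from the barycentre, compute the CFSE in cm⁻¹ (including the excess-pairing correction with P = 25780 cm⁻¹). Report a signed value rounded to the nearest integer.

-23260

Configuration: t2g^4 e_g^0.
The orbital stabilization is -1.6Δ_oct = -1.6 × 30650 = -49040 cm⁻¹.
Pairing penalty: 1 pair vs 0 in the high-spin reference → 1 extra × P = 25780 cm⁻¹.
Net CFSE = -49040 + 25780 = -23260 cm⁻¹.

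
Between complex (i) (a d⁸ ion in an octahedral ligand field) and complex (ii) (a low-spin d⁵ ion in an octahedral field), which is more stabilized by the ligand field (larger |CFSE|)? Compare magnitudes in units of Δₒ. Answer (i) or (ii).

(ii)

(i): t₂g⁶ eg², CFSE = -1.2Δₒ.
(ii): t₂g⁵ eg⁰, CFSE = -2.0Δₒ.
So (ii) has the larger |CFSE|.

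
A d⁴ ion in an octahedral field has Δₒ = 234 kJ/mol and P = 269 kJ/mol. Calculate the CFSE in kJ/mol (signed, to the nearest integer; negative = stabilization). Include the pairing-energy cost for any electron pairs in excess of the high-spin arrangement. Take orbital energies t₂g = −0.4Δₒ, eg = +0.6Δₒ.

Here Δₒ < P (234 < 269), so the high-spin state is favoured.
Filling d⁴ accordingly: t₂g³ eg¹.
Orbital CFSE = -0.6Δₒ = -0.6 × 234 = -140 kJ/mol.
High-spin has no excess pairs, so no pairing correction applies.

-140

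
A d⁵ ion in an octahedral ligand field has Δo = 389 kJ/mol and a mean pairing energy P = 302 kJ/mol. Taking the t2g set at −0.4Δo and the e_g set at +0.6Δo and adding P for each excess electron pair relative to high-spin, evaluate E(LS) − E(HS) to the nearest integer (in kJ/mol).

-174

High-spin: t2g^3 e_g^2, CFSE = 0.0Δo = 0 kJ/mol.
Low-spin: t2g^5 e_g^0, orbital CFSE = -2.0Δo = -778 kJ/mol; plus 2 excess pairs × P = +604 kJ/mol; total -174 kJ/mol.
E(LS) − E(HS) = -174 − (0) = -174 kJ/mol.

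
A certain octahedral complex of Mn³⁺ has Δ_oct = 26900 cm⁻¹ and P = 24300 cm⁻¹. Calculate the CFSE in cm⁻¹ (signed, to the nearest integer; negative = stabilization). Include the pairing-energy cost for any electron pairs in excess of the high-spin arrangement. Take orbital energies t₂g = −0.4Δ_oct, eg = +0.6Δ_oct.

-18740

Mn³⁺: group 7, so d-count = 7 − 3 = 4.
With Δ_oct > P the complex is low-spin.
That gives t₂g⁴ eg⁰.
Orbital CFSE = -1.6Δ_oct = -1.6 × 26900 = -43040 cm⁻¹.
Excess pairs vs high-spin: 1 − 0 = 1; pairing cost = +24300 cm⁻¹.
Net CFSE = -43040 + 24300 = -18740 cm⁻¹.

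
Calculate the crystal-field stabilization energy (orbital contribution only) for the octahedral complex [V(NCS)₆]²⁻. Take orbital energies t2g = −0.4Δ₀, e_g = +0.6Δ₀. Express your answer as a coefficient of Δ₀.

Each NCS⁻ contributes -1; 6 × (-1) = -6. With overall charge -2, V is in the +4 oxidation state.
V is in group 5, so V⁴⁺ is d¹ (5 − 4 = 1).
Configuration: t2g^1 e_g^0.
CFSE = 1(-0.4Δ₀) + 0(0.6Δ₀) = -0.4Δ₀ + 0.0Δ₀ = -0.4Δ₀.

-0.4 Δ₀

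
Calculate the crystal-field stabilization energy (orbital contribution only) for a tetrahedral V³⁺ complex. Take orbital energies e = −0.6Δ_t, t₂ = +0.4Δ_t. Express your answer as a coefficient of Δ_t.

V is in group 5, so V³⁺ is d² (5 − 3 = 2).
With tetrahedral geometry the complex is necessarily high-spin.
Configuration: e² t₂⁰.
CFSE = 2(-0.6Δ_t) + 0(0.4Δ_t) = -1.2Δ_t + 0.0Δ_t = -1.2Δ_t.

-1.2 Δ_t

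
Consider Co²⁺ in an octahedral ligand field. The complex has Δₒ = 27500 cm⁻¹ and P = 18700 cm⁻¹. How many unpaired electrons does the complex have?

Co sits in group 9; removing 2 electrons leaves Co²⁺ with 9 − 2 = 7 d electrons.
With Δₒ > P the complex is low-spin.
That gives t₂g⁶ eg¹.
Unpaired electrons: 1.

1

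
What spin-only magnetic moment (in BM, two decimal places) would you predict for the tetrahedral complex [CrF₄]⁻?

3.87 BM

Each F⁻ contributes -1; 4 × (-1) = -4. With overall charge -1, Cr is in the +3 oxidation state.
Cr sits in group 6; removing 3 electrons leaves Cr³⁺ with 6 − 3 = 3 d electrons.
Tetrahedral fields are weak (Δₜ ≈ 4/9 Δₒ), so electrons fill high-spin.
Configuration: e² t₂¹ → 3 unpaired electrons.
μ(spin-only) = √[3(3+2)] = √15 ≈ 3.87 BM.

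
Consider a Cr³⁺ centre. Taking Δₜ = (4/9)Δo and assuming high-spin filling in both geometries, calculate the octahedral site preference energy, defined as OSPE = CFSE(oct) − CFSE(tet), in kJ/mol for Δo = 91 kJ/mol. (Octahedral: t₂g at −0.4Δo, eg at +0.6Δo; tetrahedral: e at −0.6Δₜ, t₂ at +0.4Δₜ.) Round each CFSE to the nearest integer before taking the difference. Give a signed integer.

-77

Group 6 minus oxidation state +3 gives a d³ configuration for Cr³⁺.
Octahedral (high-spin): t2g^3 e_g^0, CFSE = 3(−0.4) + 0(+0.6) = -1.2Δo = -1.2 × 91 = -109 kJ/mol.
In a tetrahedral site the filling is e^2 t2^1: CFSE(tet) = -0.8Δₜ = -0.8 × (4/9)(91) = -32 kJ/mol.
OSPE = CFSE(oct) − CFSE(tet) = -109 − (-32) = -77 kJ/mol.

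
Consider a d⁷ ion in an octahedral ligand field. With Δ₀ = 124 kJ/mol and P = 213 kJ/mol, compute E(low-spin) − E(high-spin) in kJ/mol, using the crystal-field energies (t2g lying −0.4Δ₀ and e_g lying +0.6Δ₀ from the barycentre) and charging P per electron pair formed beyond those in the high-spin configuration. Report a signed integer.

In the high-spin limit (t2g^5 e_g^2) the orbital term is -0.8Δ₀ = -99 kJ/mol, with no excess pairing.
Low-spin t2g^6 e_g^1 gives -1.8Δ₀ = -223 kJ/mol, but forming 1 extra pair costs 1P = 213 kJ/mol, so E(LS) = -223 + 213 = -10 kJ/mol.
E(LS) − E(HS) = -10 − (-99) = 89 kJ/mol.

89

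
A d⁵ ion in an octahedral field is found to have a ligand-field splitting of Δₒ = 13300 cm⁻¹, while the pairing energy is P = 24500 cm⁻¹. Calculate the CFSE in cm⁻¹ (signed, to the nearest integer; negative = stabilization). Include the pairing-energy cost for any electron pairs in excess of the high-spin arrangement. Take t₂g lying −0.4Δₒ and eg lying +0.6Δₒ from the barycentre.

Since Δₒ = 13300 cm⁻¹ < P = 24500 cm⁻¹, the complex adopts the high-spin configuration.
That gives t₂g³ eg².
Orbital CFSE = 0.0Δₒ = 0.0 × 13300 = 0 cm⁻¹.
High-spin has no excess pairs, so no pairing correction applies.

0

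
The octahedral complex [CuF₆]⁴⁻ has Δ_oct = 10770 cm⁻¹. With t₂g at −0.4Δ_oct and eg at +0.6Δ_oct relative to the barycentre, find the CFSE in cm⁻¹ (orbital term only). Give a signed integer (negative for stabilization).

Each F⁻ contributes -1; 6 × (-1) = -6. With overall charge -4, Cu is in the +2 oxidation state.
Group 11 minus oxidation state +2 gives a d⁹ configuration for Cu²⁺.
Configuration: t₂g⁶ eg³.
CFSE(orbital) = 6×(-0.4Δ_oct) + 3×(0.6Δ_oct) = -0.6Δ_oct; with Δ_oct = 10770 cm⁻¹ that is -6462 cm⁻¹.

-6462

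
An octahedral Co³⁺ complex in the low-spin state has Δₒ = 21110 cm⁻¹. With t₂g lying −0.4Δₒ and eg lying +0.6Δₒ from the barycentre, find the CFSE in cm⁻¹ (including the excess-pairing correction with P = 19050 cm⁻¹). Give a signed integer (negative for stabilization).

Co³⁺: group 9, so d-count = 9 − 3 = 6.
Electron filling gives t₂g⁶ eg⁰.
Orbital CFSE = 6(-0.4) + 0(0.6) = -2.4Δₒ = -2.4 × 21110 = -50664 cm⁻¹.
High-spin d⁶ would be t₂g⁴ eg² with 1 pair; low-spin has 3, so 2 excess pairs cost +2P = +38100 cm⁻¹.
Overall CFSE = -50664 + 38100 = -12564 cm⁻¹.

-12564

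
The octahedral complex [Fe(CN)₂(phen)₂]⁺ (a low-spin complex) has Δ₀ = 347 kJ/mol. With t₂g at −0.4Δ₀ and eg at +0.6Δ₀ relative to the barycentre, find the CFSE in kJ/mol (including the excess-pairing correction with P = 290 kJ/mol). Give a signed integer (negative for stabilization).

-114

Ligand charges: 2×(-1) from CN⁻ and 2×(+0) from phen sum to -2; with overall charge +1, Fe is +3.
Fe sits in group 8; removing 3 electrons leaves Fe³⁺ with 8 − 3 = 5 d electrons.
Electron filling gives t₂g⁵ eg⁰.
Orbital CFSE = 5(-0.4) + 0(0.6) = -2.0Δ₀ = -2.0 × 347 = -694 kJ/mol.
Pairing penalty: 2 pairs vs 0 in the high-spin reference → 2 extra × P = 580 kJ/mol.
Net CFSE = -694 + 580 = -114 kJ/mol.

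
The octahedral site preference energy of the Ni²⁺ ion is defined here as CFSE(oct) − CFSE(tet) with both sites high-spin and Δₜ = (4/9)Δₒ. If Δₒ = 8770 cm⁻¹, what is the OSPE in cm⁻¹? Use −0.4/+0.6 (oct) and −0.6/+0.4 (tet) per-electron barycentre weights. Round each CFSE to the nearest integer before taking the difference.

-7406

Ni sits in group 10; removing 2 electrons leaves Ni²⁺ with 10 − 2 = 8 d electrons.
In an octahedral site d⁸ (HS) is t2g^6 e_g^2, giving CFSE(oct) = -1.2Δₒ = -10524 cm⁻¹.
Tetrahedral e^4 t2^4 gives -0.8Δₜ = -0.8 × (4/9) × 8770 = -3118 cm⁻¹.
OSPE = -10524 − (-3118) = -7406 cm⁻¹.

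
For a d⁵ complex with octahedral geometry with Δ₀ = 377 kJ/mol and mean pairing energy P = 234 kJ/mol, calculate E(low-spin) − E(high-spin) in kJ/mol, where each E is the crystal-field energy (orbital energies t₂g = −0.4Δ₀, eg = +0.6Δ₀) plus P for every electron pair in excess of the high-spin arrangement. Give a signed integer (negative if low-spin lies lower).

-286

High-spin d⁵ fills as t₂g³ eg² with CFSE 3(−0.4) + 2(+0.6) = 0.0Δ₀ = 0 kJ/mol.
For low-spin the configuration is t₂g⁵ eg⁰: orbital energy -2.0 × 377 = -754 kJ/mol, and 2 additional pairs relative to high-spin add 468 kJ/mol, giving -286 kJ/mol.
The difference is -286 − (0) = -286 kJ/mol, so low-spin lies lower.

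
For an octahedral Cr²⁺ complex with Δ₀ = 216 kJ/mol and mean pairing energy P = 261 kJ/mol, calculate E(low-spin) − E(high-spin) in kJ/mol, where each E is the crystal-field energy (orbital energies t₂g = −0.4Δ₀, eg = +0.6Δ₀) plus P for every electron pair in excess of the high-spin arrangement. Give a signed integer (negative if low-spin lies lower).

Cr sits in group 6; removing 2 electrons leaves Cr²⁺ with 6 − 2 = 4 d electrons.
High-spin: t₂g³ eg¹, CFSE = -0.6Δ₀ = -130 kJ/mol.
Low-spin t₂g⁴ eg⁰ gives -1.6Δ₀ = -346 kJ/mol, but forming 1 extra pair costs 1P = 261 kJ/mol, so E(LS) = -346 + 261 = -85 kJ/mol.
The difference is -85 − (-130) = 45 kJ/mol, so high-spin lies lower.

45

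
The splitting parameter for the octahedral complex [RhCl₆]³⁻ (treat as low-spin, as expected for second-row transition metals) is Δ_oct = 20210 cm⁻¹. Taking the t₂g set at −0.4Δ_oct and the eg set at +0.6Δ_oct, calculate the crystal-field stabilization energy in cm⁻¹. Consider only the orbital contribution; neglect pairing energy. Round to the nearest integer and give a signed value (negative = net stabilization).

-48504

Each Cl⁻ contributes -1; 6 × (-1) = -6. With overall charge -3, Rh is in the +3 oxidation state.
Rh³⁺: group 9, so d-count = 9 − 3 = 6.
The d⁶ electrons fill as t₂g⁶ eg⁰.
The orbital stabilization is -2.4Δ_oct = -2.4 × 20210 = -48504 cm⁻¹.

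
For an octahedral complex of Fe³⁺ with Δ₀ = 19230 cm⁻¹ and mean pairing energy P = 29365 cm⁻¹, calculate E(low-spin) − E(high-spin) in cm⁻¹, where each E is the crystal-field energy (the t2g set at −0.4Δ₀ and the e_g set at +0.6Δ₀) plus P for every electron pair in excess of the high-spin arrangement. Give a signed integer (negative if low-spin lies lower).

20270

Group 8 minus oxidation state +3 gives a d⁵ configuration for Fe³⁺.
In the high-spin limit (t2g^3 e_g^2) the orbital term is 0.0Δ₀ = 0 cm⁻¹, with no excess pairing.
Low-spin t2g^5 e_g^0 gives -2.0Δ₀ = -38460 cm⁻¹, but forming 2 extra pairs costs 2P = 58730 cm⁻¹, so E(LS) = -38460 + 58730 = 20270 cm⁻¹.
E(LS) − E(HS) = 20270 − (0) = 20270 cm⁻¹.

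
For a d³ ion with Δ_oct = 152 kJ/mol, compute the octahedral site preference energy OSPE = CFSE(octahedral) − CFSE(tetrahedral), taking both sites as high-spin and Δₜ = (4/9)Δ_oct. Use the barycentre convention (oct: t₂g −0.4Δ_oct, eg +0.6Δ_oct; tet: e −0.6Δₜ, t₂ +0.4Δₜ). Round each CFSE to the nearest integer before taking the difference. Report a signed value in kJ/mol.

-128

Octahedral (high-spin): t2g^3 e_g^0, CFSE = 3(−0.4) + 0(+0.6) = -1.2Δ_oct = -1.2 × 152 = -182 kJ/mol.
In a tetrahedral site the filling is e^2 t2^1: CFSE(tet) = -0.8Δₜ = -0.8 × (4/9)(152) = -54 kJ/mol.
Subtracting, OSPE = -182 − (-54) = -128 kJ/mol.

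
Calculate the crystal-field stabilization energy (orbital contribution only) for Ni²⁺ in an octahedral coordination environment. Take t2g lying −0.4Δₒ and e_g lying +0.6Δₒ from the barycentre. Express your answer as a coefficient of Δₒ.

-1.2 Δₒ

Ni sits in group 10; removing 2 electrons leaves Ni²⁺ with 10 − 2 = 8 d electrons.
Configuration: t2g^6 e_g^2.
CFSE = 6(-0.4Δₒ) + 2(0.6Δₒ) = -2.4Δₒ + 1.2Δₒ = -1.2Δₒ.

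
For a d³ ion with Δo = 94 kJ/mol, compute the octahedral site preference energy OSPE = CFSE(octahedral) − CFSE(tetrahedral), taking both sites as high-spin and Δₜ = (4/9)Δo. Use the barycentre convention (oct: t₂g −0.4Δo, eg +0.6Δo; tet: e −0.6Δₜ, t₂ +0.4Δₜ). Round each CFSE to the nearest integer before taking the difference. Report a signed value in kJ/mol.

Octahedral high-spin t₂g³ eg⁰: CFSE = -1.2 × 94 = -113 kJ/mol.
Tetrahedral e² t₂¹ gives -0.8Δₜ = -0.8 × (4/9) × 94 = -33 kJ/mol.
Subtracting, OSPE = -113 − (-33) = -80 kJ/mol.

-80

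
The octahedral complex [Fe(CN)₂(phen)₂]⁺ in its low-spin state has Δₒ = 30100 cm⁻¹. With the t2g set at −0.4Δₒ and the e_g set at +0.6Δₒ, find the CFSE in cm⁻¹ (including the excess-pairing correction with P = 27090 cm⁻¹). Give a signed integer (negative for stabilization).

Ligand charges: 2×(-1) from CN⁻ and 2×(+0) from phen sum to -2; with overall charge +1, Fe is +3.
Fe sits in group 8; removing 3 electrons leaves Fe³⁺ with 8 − 3 = 5 d electrons.
Configuration: t2g^5 e_g^0.
The orbital stabilization is -2.0Δₒ = -2.0 × 30100 = -60200 cm⁻¹.
Pairing penalty: 2 pairs vs 0 in the high-spin reference → 2 extra × P = 54180 cm⁻¹.
Combining: -60200 + 54180 = -6020 cm⁻¹.

-6020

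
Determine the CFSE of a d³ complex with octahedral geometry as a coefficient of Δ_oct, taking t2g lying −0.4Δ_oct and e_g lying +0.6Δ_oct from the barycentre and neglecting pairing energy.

-1.2 Δ_oct

Configuration: t2g^3 e_g^0.
CFSE = 3(-0.4Δ_oct) + 0(0.6Δ_oct) = -1.2Δ_oct + 0.0Δ_oct = -1.2Δ_oct.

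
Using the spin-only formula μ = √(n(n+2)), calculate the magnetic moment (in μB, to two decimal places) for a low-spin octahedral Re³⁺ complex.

2.83 μB

Re is in group 7, so Re³⁺ is d⁴ (7 − 3 = 4).
Configuration: t2g^4 e_g^0 → 2 unpaired electrons.
μ(spin-only) = √[2(2+2)] = √8 ≈ 2.83 μB.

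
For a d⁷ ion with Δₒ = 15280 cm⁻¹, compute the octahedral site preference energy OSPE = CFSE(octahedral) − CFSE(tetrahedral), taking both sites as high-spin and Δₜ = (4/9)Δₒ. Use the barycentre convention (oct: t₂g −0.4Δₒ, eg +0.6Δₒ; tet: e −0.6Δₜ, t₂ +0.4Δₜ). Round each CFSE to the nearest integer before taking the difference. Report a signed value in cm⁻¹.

-4075

Octahedral high-spin t₂g⁵ eg²: CFSE = -0.8 × 15280 = -12224 cm⁻¹.
Tetrahedral: e⁴ t₂³, CFSE = 4(−0.6) + 3(+0.4) = -1.2Δₜ = -1.2 × (4/9) × 15280 = -8149 cm⁻¹.
OSPE = CFSE(oct) − CFSE(tet) = -12224 − (-8149) = -4075 cm⁻¹.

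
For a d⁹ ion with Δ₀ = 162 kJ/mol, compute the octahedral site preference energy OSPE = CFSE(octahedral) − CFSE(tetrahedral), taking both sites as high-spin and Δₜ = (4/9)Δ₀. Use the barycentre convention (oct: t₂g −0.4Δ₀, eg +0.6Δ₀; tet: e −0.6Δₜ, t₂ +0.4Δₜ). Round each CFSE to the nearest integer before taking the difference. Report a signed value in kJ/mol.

-68

Octahedral (high-spin): t₂g⁶ eg³, CFSE = 6(−0.4) + 3(+0.6) = -0.6Δ₀ = -0.6 × 162 = -97 kJ/mol.
Tetrahedral: e⁴ t₂⁵, CFSE = 4(−0.6) + 5(+0.4) = -0.4Δₜ = -0.4 × (4/9) × 162 = -29 kJ/mol.
Subtracting, OSPE = -97 − (-29) = -68 kJ/mol.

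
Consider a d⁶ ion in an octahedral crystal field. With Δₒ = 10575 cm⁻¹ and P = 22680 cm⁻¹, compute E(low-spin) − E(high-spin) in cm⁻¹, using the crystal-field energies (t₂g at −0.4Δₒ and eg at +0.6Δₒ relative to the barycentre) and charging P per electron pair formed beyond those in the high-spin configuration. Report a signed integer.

24210

High-spin: t₂g⁴ eg², CFSE = -0.4Δₒ = -4230 cm⁻¹.
Low-spin: t₂g⁶ eg⁰, orbital CFSE = -2.4Δₒ = -25380 cm⁻¹; plus 2 excess pairs × P = +45360 cm⁻¹; total 19980 cm⁻¹.
Thus E(LS) − E(HS) = 24210 cm⁻¹.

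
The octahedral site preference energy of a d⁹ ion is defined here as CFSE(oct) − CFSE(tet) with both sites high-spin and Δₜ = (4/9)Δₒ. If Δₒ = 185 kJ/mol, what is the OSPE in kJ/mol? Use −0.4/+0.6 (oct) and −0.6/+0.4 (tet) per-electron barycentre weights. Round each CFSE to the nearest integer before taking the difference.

In an octahedral site d⁹ (HS) is t2g^6 e_g^3, giving CFSE(oct) = -0.6Δₒ = -111 kJ/mol.
In a tetrahedral site the filling is e^4 t2^5: CFSE(tet) = -0.4Δₜ = -0.4 × (4/9)(185) = -33 kJ/mol.
Subtracting, OSPE = -111 − (-33) = -78 kJ/mol.

-78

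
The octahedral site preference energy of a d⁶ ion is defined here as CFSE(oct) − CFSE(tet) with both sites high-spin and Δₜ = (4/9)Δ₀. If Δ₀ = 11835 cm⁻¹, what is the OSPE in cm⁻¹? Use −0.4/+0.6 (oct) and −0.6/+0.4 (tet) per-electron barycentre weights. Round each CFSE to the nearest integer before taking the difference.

-1578

Octahedral high-spin t₂g⁴ eg²: CFSE = -0.4 × 11835 = -4734 cm⁻¹.
In a tetrahedral site the filling is e³ t₂³: CFSE(tet) = -0.6Δₜ = -0.6 × (4/9)(11835) = -3156 cm⁻¹.
Subtracting, OSPE = -4734 − (-3156) = -1578 cm⁻¹.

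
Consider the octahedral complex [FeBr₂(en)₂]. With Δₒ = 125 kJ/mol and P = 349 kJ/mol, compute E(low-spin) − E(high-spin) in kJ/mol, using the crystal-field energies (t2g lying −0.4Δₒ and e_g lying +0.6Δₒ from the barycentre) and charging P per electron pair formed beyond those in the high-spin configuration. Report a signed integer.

Ligand charges: 2×(-1) from Br⁻ and 2×(+0) from en sum to -2; with overall charge +0, Fe is +2.
Group 8 minus oxidation state +2 gives a d⁶ configuration for Fe²⁺.
In the high-spin limit (t2g^4 e_g^2) the orbital term is -0.4Δₒ = -50 kJ/mol, with no excess pairing.
Low-spin t2g^6 e_g^0 gives -2.4Δₒ = -300 kJ/mol, but forming 2 extra pairs costs 2P = 698 kJ/mol, so E(LS) = -300 + 698 = 398 kJ/mol.
The difference is 398 − (-50) = 448 kJ/mol, so high-spin lies lower.

448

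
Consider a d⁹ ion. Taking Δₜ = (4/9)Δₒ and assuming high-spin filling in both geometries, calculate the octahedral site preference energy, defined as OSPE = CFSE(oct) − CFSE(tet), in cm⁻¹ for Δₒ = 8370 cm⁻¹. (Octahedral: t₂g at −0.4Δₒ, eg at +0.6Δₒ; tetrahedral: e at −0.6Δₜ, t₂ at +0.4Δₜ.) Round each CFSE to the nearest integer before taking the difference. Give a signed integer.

-3534

Octahedral (high-spin): t2g^6 e_g^3, CFSE = 6(−0.4) + 3(+0.6) = -0.6Δₒ = -0.6 × 8370 = -5022 cm⁻¹.
In a tetrahedral site the filling is e^4 t2^5: CFSE(tet) = -0.4Δₜ = -0.4 × (4/9)(8370) = -1488 cm⁻¹.
Subtracting, OSPE = -5022 − (-1488) = -3534 cm⁻¹.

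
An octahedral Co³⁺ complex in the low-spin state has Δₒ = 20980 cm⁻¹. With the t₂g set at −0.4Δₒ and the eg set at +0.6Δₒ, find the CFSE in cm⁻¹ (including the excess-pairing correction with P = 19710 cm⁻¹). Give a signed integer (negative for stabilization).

Group 9 minus oxidation state +3 gives a d⁶ configuration for Co³⁺.
Configuration: t₂g⁶ eg⁰.
Orbital CFSE = 6(-0.4) + 0(0.6) = -2.4Δₒ = -2.4 × 20980 = -50352 cm⁻¹.
Relative to high-spin t₂g⁴ eg² (1 paired), the low-spin configuration has 2 additional pairs, contributing +2 × 19710 = +39420 cm⁻¹.
Net CFSE = -50352 + 39420 = -10932 cm⁻¹.

-10932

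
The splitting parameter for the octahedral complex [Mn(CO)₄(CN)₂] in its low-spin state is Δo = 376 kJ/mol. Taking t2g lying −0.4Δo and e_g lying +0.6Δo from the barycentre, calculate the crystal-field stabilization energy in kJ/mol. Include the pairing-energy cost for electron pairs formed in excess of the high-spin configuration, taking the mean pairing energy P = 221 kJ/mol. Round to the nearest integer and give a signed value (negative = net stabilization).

Ligand charges: 4×(+0) from CO and 2×(-1) from CN⁻ sum to -2; with overall charge +0, Mn is +2.
Mn sits in group 7; removing 2 electrons leaves Mn²⁺ with 7 − 2 = 5 d electrons.
The d⁵ electrons fill as t2g^5 e_g^0.
The orbital stabilization is -2.0Δo = -2.0 × 376 = -752 kJ/mol.
Pairing penalty: 2 pairs vs 0 in the high-spin reference → 2 extra × P = 442 kJ/mol.
Overall CFSE = -752 + 442 = -310 kJ/mol.

-310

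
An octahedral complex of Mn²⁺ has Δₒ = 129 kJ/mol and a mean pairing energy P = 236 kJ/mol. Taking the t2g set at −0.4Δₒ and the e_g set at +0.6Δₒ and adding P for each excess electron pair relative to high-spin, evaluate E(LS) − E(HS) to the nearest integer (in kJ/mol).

214

Mn²⁺: group 7, so d-count = 7 − 2 = 5.
High-spin: t2g^3 e_g^2, CFSE = 0.0Δₒ = 0 kJ/mol.
Low-spin: t2g^5 e_g^0, orbital CFSE = -2.0Δₒ = -258 kJ/mol; plus 2 excess pairs × P = +472 kJ/mol; total 214 kJ/mol.
Thus E(LS) − E(HS) = 214 kJ/mol.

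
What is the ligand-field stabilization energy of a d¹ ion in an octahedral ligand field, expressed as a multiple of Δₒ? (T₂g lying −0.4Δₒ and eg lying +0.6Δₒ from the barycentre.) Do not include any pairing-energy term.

-0.4 Δₒ

For octahedral d¹ the high- and low-spin configurations coincide.
Configuration: t₂g¹ eg⁰.
CFSE = 1(-0.4Δₒ) + 0(0.6Δₒ) = -0.4Δₒ + 0.0Δₒ = -0.4Δₒ.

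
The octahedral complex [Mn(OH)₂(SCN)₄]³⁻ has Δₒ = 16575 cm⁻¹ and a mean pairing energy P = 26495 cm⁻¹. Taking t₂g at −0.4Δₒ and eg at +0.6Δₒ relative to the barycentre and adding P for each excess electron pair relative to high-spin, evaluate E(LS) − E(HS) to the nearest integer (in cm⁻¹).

9920

Ligand charges: 2×(-1) from OH⁻ and 4×(-1) from SCN⁻ sum to -6; with overall charge -3, Mn is +3.
Mn is in group 7, so Mn³⁺ is d⁴ (7 − 3 = 4).
In the high-spin limit (t₂g³ eg¹) the orbital term is -0.6Δₒ = -9945 cm⁻¹, with no excess pairing.
Low-spin t₂g⁴ eg⁰ gives -1.6Δₒ = -26520 cm⁻¹, but forming 1 extra pair costs 1P = 26495 cm⁻¹, so E(LS) = -26520 + 26495 = -25 cm⁻¹.
The difference is -25 − (-9945) = 9920 cm⁻¹, so high-spin lies lower.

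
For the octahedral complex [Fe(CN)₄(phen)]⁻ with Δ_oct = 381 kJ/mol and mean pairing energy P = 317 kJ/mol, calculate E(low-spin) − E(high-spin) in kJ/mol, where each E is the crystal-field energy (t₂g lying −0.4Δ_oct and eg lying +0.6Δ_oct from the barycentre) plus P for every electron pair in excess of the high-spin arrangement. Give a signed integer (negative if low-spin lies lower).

Ligand charges: 4×(-1) from CN⁻ and 1×(+0) from phen sum to -4; with overall charge -1, Fe is +3.
Fe³⁺: group 8, so d-count = 8 − 3 = 5.
High-spin d⁵ fills as t₂g³ eg² with CFSE 3(−0.4) + 2(+0.6) = 0.0Δ_oct = 0 kJ/mol.
For low-spin the configuration is t₂g⁵ eg⁰: orbital energy -2.0 × 381 = -762 kJ/mol, and 2 additional pairs relative to high-spin add 634 kJ/mol, giving -128 kJ/mol.
Thus E(LS) − E(HS) = -128 kJ/mol.

-128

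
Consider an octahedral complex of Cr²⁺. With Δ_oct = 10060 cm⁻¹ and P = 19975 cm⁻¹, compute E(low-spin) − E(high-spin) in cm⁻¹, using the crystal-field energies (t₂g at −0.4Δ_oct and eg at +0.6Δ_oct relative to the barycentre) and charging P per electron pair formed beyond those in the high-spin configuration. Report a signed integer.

9915

Group 6 minus oxidation state +2 gives a d⁴ configuration for Cr²⁺.
In the high-spin limit (t₂g³ eg¹) the orbital term is -0.6Δ_oct = -6036 cm⁻¹, with no excess pairing.
For low-spin the configuration is t₂g⁴ eg⁰: orbital energy -1.6 × 10060 = -16096 cm⁻¹, and 1 additional pair relative to high-spin adds 19975 cm⁻¹, giving 3879 cm⁻¹.
The difference is 3879 − (-6036) = 9915 cm⁻¹, so high-spin lies lower.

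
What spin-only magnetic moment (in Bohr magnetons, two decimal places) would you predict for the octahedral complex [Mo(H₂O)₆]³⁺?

H₂O is neutral, so the +3 overall charge sits on Mo: oxidation state +3.
Mo sits in group 6; removing 3 electrons leaves Mo³⁺ with 6 − 3 = 3 d electrons.
For octahedral d³ the high- and low-spin configurations coincide.
Configuration: t₂g³ eg⁰ → 3 unpaired electrons.
μ(spin-only) = √[3(3+2)] = √15 ≈ 3.87 Bohr magnetons.

3.87 Bohr magnetons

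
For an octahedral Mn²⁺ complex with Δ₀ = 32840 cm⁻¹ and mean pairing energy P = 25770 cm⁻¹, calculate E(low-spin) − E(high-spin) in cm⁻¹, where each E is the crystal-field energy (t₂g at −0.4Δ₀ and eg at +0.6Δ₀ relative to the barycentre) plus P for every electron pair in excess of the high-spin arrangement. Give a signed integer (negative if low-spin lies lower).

-14140

Mn sits in group 7; removing 2 electrons leaves Mn²⁺ with 7 − 2 = 5 d electrons.
High-spin: t₂g³ eg², CFSE = 0.0Δ₀ = 0 cm⁻¹.
Low-spin t₂g⁵ eg⁰ gives -2.0Δ₀ = -65680 cm⁻¹, but forming 2 extra pairs costs 2P = 51540 cm⁻¹, so E(LS) = -65680 + 51540 = -14140 cm⁻¹.
Thus E(LS) − E(HS) = -14140 cm⁻¹.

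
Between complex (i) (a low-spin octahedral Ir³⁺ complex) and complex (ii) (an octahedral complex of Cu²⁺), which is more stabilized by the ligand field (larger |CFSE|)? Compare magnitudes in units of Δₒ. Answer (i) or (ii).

(i)

(i): Group 9 minus oxidation state +3 gives a d⁶ configuration for Ir³⁺; t2g^6 e_g^0, CFSE = -2.4Δₒ.
(ii): Cu²⁺: group 11, so d-count = 11 − 2 = 9; t₂g⁶ eg³, CFSE = -0.6Δₒ.
So (i) has the larger |CFSE|.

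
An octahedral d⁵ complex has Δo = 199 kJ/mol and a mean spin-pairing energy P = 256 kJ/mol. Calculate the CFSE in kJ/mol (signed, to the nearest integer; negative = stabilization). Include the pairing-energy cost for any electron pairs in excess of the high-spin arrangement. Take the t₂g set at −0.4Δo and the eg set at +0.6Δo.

0

Since Δo = 199 kJ/mol < P = 256 kJ/mol, the complex adopts the high-spin configuration.
Filling d⁵ accordingly: t₂g³ eg².
Orbital CFSE = 0.0Δo = 0.0 × 199 = 0 kJ/mol.
High-spin has no excess pairs, so no pairing correction applies.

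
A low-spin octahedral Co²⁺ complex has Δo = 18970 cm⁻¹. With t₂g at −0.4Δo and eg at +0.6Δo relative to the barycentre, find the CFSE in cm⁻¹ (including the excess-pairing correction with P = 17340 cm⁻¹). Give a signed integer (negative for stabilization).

-16806

Co is in group 9, so Co²⁺ is d⁷ (9 − 2 = 7).
Configuration: t₂g⁶ eg¹.
The orbital stabilization is -1.8Δo = -1.8 × 18970 = -34146 cm⁻¹.
Pairing penalty: 3 pairs vs 2 in the high-spin reference → 1 extra × P = 17340 cm⁻¹.
Overall CFSE = -34146 + 17340 = -16806 cm⁻¹.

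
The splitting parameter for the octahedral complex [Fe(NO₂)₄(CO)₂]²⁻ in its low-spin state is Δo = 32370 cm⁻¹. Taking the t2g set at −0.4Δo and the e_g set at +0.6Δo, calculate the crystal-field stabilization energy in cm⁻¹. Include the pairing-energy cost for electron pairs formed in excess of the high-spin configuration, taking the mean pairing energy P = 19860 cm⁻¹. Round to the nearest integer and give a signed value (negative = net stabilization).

-37968

Ligand charges: 4×(-1) from NO₂⁻ and 2×(+0) from CO sum to -4; with overall charge -2, Fe is +2.
Fe²⁺: group 8, so d-count = 8 − 2 = 6.
Configuration: t2g^6 e_g^0.
The orbital stabilization is -2.4Δo = -2.4 × 32370 = -77688 cm⁻¹.
Relative to high-spin t2g^4 e_g^2 (1 paired), the low-spin configuration has 2 additional pairs, contributing +2 × 19860 = +39720 cm⁻¹.
Overall CFSE = -77688 + 39720 = -37968 cm⁻¹.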